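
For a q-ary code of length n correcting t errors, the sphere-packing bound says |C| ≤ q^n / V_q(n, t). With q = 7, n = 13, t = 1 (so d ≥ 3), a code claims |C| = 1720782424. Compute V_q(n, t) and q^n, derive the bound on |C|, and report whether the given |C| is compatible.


V_q(n, t) = 79, q^n = 96889010407, Hamming bound = 1226443169, |C| = 1720782424 > bound (violated).

Step 1: Compute V_q(n, t) = Σ_{j=0}^1 C(n, j) (q−1)^j.
  j = 0: C(13,0)·(6)^0 = 1·1 = 1.
  j = 1: C(13,1)·(6)^1 = 13·6 = 78.
  V_q(n, t) = 1 + 78 = 79.
Step 2: q^n = 7^13 = 96889010407.
Step 3: Hamming bound ⌊q^n / V_q(n,t)⌋ = ⌊96889010407/79⌋ = 1226443169.
Step 4: Compare |C| = 1720782424 to 1226443169: violated.
The claimed |C| lies above the Hamming bound, so no 7-ary code of length 13 with d ≥ 3 can have 1720782424 codewords.


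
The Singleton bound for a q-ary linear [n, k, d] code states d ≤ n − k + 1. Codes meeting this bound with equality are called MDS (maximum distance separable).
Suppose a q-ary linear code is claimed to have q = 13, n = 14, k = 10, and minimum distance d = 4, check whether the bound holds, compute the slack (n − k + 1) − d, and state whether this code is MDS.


Singleton RHS = n − k + 1 = 5, slack = 1, bound satisfied, not MDS.

Singleton bound: d ≤ n − k + 1.
Here n = 14, k = 10, so n − k + 1 = 5.
Given d = 4, check d ≤ 5: YES.
Slack = (n − k + 1) − d = 1.
The code is NOT MDS (slack = 1 > 0).
Description: the claimed parameters are [14, 10, 4]_13; such a code would be non-MDS.


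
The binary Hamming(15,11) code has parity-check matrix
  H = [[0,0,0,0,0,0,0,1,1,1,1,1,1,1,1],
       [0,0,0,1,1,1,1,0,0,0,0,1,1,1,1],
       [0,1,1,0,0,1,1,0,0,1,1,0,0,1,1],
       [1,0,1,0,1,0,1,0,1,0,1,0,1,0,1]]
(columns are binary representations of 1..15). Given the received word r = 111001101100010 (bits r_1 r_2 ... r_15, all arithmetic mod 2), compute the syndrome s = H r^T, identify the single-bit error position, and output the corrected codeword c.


s = (1, 1, 0, 0)^T, error position = 12, corrected codeword c = 111001101101010

Compute s = H r^T mod 2 one row at a time:
  s_1 = 0 + 1 + 1 + 0 + 0 + 0 + 1 + 0 = 3 ≡ 1 (mod 2).
  s_2 = 0 + 0 + 1 + 1 + 0 + 0 + 1 + 0 = 3 ≡ 1 (mod 2).
  s_3 = 1 + 1 + 1 + 1 + 1 + 0 + 1 + 0 = 6 ≡ 0 (mod 2).
  s_4 = 1 + 1 + 0 + 1 + 1 + 0 + 0 + 0 = 4 ≡ 0 (mod 2).
s = (1, 1, 0, 0)^T — this equals column 12 of H (binary 1100), so error is at position 12.
Correct: flip bit 12 of r = 111001101100010 to get c = 111001101101010.


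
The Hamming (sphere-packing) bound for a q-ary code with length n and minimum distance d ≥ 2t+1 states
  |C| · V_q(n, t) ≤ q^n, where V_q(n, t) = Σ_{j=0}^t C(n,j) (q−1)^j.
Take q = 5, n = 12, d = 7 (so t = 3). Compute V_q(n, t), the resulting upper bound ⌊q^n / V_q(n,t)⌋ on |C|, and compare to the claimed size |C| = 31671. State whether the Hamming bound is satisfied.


V_q(n, t) = 15185, q^n = 244140625, Hamming bound = 16077, |C| = 31671 > bound (violated).

Step 1: Compute V_q(n, t) = Σ_{j=0}^3 C(n, j) (q−1)^j.
  j = 0: C(12,0)·(4)^0 = 1·1 = 1.
  j = 1: C(12,1)·(4)^1 = 12·4 = 48.
  j = 2: C(12,2)·(4)^2 = 66·16 = 1056.
  j = 3: C(12,3)·(4)^3 = 220·64 = 14080.
  V_q(n, t) = 1 + 48 + 1056 + 14080 = 15185.
Step 2: q^n = 5^12 = 244140625.
Step 3: Hamming bound ⌊q^n / V_q(n,t)⌋ = ⌊244140625/15185⌋ = 16077.
Step 4: Compare |C| = 31671 to 16077: violated.
The claimed |C| lies above the Hamming bound, so no 5-ary code of length 12 with d ≥ 7 can have 31671 codewords.


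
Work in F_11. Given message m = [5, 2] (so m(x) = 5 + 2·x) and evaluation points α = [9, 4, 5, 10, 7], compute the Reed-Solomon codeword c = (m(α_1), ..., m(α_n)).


c = [1, 2, 4, 3, 8]

Message polynomial: m(x) = 5 + 2·x (mod 11).
For each evaluation point α_i, compute m(α_i) mod 11:
  α_1 = 9: Horner steps 2 → 1, so m(9) = 1.
  α_2 = 4: Horner steps 2 → 2, so m(4) = 2.
  α_3 = 5: Horner steps 2 → 4, so m(5) = 4.
  α_4 = 10: Horner steps 2 → 3, so m(10) = 3.
  α_5 = 7: Horner steps 2 → 8, so m(7) = 8.
Codeword c = [1, 2, 4, 3, 8] ∈ F_11^5.


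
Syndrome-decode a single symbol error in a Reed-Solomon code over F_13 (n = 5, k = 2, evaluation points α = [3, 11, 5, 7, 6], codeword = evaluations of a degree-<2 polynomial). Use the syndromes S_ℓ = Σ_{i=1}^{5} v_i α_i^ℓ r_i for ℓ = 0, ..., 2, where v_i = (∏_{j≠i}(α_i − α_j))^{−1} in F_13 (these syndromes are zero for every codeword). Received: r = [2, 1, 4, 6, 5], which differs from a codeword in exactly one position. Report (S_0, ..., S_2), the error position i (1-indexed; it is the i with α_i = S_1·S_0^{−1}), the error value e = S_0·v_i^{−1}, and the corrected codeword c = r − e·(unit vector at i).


S = (11, 4, 5), error at position 2, error magnitude e = 4, c = [2, 10, 4, 6, 5].

Step 1: column multipliers v_i = (∏_{j≠i}(α_i − α_j))^{−1} mod 13.
  i = 1 (α = 3): (3−11)(3−5)(3−7)(3−6) = (−8)·(−2)·(−4)·(−3) = 192 ≡ 10, so v_1 = 10^{−1} = 4 (mod 13).
  i = 2 (α = 11): (11−3)(11−5)(11−7)(11−6) = 8·6·4·5 = 960 ≡ 11, so v_2 = 11^{−1} = 6 (mod 13).
  i = 3 (α = 5): (5−3)(5−11)(5−7)(5−6) = 2·(−6)·(−2)·(−1) = −24 ≡ 2, so v_3 = 2^{−1} = 7 (mod 13).
  i = 4 (α = 7): (7−3)(7−11)(7−5)(7−6) = 4·(−4)·2·1 = −32 ≡ 7, so v_4 = 7^{−1} = 2 (mod 13).
  i = 5 (α = 6): (6−3)(6−11)(6−5)(6−7) = 3·(−5)·1·(−1) = 15 ≡ 2, so v_5 = 2^{−1} = 7 (mod 13).
  v = [4, 6, 7, 2, 7].
Step 2: syndromes of r = [2, 1, 4, 6, 5] (all sums mod 13).
  S_0 = Σ v_i r_i = 4·2 + 6·1 + 7·4 + 2·6 + 7·5 = 89 ≡ 11.
  S_1 = Σ v_i α_i r_i = 4·3·2 + 6·11·1 + 7·5·4 + 2·7·6 + 7·6·5 = 524 ≡ 4.
  α_i^2 mod 13 = [9, 4, 12, 10, 10].
  S_2 = Σ v_i α_i^2 r_i = 4·9·2 + 6·4·1 + 7·12·4 + 2·10·6 + 7·10·5 = 902 ≡ 5.
  S = (11, 4, 5) ≠ 0, so r is not a codeword (an error is present).
Step 3: locate the error. For a single error e at position i, S_ℓ = v_i·e·α_i^ℓ, so α_err = S_1/S_0.
  S_0^{−1} = 11^{−1} = 6 (mod 13), so α_err = 4·6 = 24 ≡ 11 = α_2. Error position i = 2.
  Consistency check: S_2/S_1 = 5·10 = 50 ≡ 11 = α_err ✓ (single-error assumption holds).
Step 4: error magnitude e = S_0/v_2 = S_0·∏_{j≠2}(α_2 − α_j) = 11·11 = 121 ≡ 4 (mod 13).
Step 5: correct position 2: c_2 = r_2 − e = 1 − 4 ≡ 10 (mod 13). Hence c = [2, 10, 4, 6, 5].
  Check: interpolating c through the α_i gives m(x) = 12 + 1·x (degree < 2) with m(α_i) = c_i for every i, so c is indeed a codeword.


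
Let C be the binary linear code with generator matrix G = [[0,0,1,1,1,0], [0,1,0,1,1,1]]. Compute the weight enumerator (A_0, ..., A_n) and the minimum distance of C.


Weight distribution: A_0 = 1, A_3 = 2, A_4 = 1. Minimum distance d = 3.

Enumerate all 2^2 = 4 messages m ∈ F_2^2.
For each, compute codeword c = mG in F_2^6, then tally its weight.
  m = 00 → c = 000000, weight = 0.
  m = 10 → c = 001110, weight = 3.
  m = 01 → c = 010111, weight = 4.
  m = 11 → c = 011001, weight = 3.
Tally weights:
  weight 0: 1 codewords.
  weight 3: 2 codewords.
  weight 4: 1 codewords.
Minimum distance d = smallest w > 0 with A_w > 0 = 3.
Sanity: Σ A_w = 4 = 2^2 = 4 ✓.


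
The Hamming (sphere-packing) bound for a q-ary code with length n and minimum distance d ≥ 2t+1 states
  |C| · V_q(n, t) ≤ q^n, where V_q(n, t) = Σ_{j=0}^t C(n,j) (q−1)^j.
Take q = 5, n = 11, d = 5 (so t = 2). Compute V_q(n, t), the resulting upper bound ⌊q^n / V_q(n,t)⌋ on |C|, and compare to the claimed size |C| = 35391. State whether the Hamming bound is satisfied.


V_q(n, t) = 925, q^n = 48828125, Hamming bound = 52787, |C| = 35391 ≤ bound (satisfied).

Step 1: Compute V_q(n, t) = Σ_{j=0}^2 C(n, j) (q−1)^j.
  j = 0: C(11,0)·(4)^0 = 1·1 = 1.
  j = 1: C(11,1)·(4)^1 = 11·4 = 44.
  j = 2: C(11,2)·(4)^2 = 55·16 = 880.
  V_q(n, t) = 1 + 44 + 880 = 925.
Step 2: q^n = 5^11 = 48828125.
Step 3: Hamming bound ⌊q^n / V_q(n,t)⌋ = ⌊48828125/925⌋ = 52787.
Step 4: Compare |C| = 35391 to 52787: satisfied.
The claimed |C| lies below the Hamming bound.


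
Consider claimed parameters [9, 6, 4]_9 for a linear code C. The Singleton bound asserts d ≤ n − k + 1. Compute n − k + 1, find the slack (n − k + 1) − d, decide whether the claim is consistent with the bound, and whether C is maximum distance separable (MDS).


Singleton RHS = n − k + 1 = 4, slack = 0, bound satisfied, MDS.

Singleton bound: d ≤ n − k + 1.
Here n = 9, k = 6, so n − k + 1 = 4.
Given d = 4, check d ≤ 4: YES.
Slack = (n − k + 1) − d = 0.
The code is MDS (slack = 0).
Description: the claimed parameters are [9, 6, 4]_9; such a code would be MDS (meets Singleton bound).


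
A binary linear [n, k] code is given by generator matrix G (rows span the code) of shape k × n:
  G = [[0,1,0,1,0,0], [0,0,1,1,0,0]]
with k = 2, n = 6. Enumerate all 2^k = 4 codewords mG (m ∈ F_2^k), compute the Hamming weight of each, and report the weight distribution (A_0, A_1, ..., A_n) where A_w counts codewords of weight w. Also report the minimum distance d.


Weight distribution: A_0 = 1, A_2 = 3. Minimum distance d = 2.

Enumerate all 2^2 = 4 messages m ∈ F_2^2.
For each, compute codeword c = mG in F_2^6, then tally its weight.
  m = 00 → c = 000000, weight = 0.
  m = 10 → c = 010100, weight = 2.
  m = 01 → c = 001100, weight = 2.
  m = 11 → c = 011000, weight = 2.
Tally weights:
  weight 0: 1 codewords.
  weight 2: 3 codewords.
Minimum distance d = smallest w > 0 with A_w > 0 = 2.
Sanity: Σ A_w = 4 = 2^2 = 4 ✓.


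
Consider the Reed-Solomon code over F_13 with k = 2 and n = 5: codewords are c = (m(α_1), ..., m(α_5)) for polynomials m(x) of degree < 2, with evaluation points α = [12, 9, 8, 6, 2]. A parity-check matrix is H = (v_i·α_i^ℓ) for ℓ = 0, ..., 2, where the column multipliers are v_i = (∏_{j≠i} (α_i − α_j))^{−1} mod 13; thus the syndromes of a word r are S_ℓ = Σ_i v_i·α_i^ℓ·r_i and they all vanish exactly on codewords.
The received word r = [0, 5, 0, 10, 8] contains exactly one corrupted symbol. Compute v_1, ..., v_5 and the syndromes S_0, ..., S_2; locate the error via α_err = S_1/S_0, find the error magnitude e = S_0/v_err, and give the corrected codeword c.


S = (6, 9, 7), error at position 3, error magnitude e = 2, c = [0, 5, 11, 10, 8].

Step 1: column multipliers v_i = (∏_{j≠i}(α_i − α_j))^{−1} mod 13.
  i = 1 (α = 12): (12−9)(12−8)(12−6)(12−2) = 3·4·6·10 = 720 ≡ 5, so v_1 = 5^{−1} = 8 (mod 13).
  i = 2 (α = 9): (9−12)(9−8)(9−6)(9−2) = (−3)·1·3·7 = −63 ≡ 2, so v_2 = 2^{−1} = 7 (mod 13).
  i = 3 (α = 8): (8−12)(8−9)(8−6)(8−2) = (−4)·(−1)·2·6 = 48 ≡ 9, so v_3 = 9^{−1} = 3 (mod 13).
  i = 4 (α = 6): (6−12)(6−9)(6−8)(6−2) = (−6)·(−3)·(−2)·4 = −144 ≡ 12, so v_4 = 12^{−1} = 12 (mod 13).
  i = 5 (α = 2): (2−12)(2−9)(2−8)(2−6) = (−10)·(−7)·(−6)·(−4) = 1680 ≡ 3, so v_5 = 3^{−1} = 9 (mod 13).
  v = [8, 7, 3, 12, 9].
Step 2: syndromes of r = [0, 5, 0, 10, 8] (all sums mod 13).
  S_0 = Σ v_i r_i = 8·0 + 7·5 + 3·0 + 12·10 + 9·8 = 227 ≡ 6.
  S_1 = Σ v_i α_i r_i = 8·12·0 + 7·9·5 + 3·8·0 + 12·6·10 + 9·2·8 = 1179 ≡ 9.
  α_i^2 mod 13 = [1, 3, 12, 10, 4].
  S_2 = Σ v_i α_i^2 r_i = 8·1·0 + 7·3·5 + 3·12·0 + 12·10·10 + 9·4·8 = 1593 ≡ 7.
  S = (6, 9, 7) ≠ 0, so r is not a codeword (an error is present).
Step 3: locate the error. For a single error e at position i, S_ℓ = v_i·e·α_i^ℓ, so α_err = S_1/S_0.
  S_0^{−1} = 6^{−1} = 11 (mod 13), so α_err = 9·11 = 99 ≡ 8 = α_3. Error position i = 3.
  Consistency check: S_2/S_1 = 7·3 = 21 ≡ 8 = α_err ✓ (single-error assumption holds).
Step 4: error magnitude e = S_0/v_3 = S_0·∏_{j≠3}(α_3 − α_j) = 6·9 = 54 ≡ 2 (mod 13).
Step 5: correct position 3: c_3 = r_3 − e = 0 − 2 ≡ 11 (mod 13). Hence c = [0, 5, 11, 10, 8].
  Check: interpolating c through the α_i gives m(x) = 7 + 7·x (degree < 2) with m(α_i) = c_i for every i, so c is indeed a codeword.


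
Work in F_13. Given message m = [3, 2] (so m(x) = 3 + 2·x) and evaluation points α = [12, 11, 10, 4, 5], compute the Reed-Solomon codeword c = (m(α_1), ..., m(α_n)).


c = [1, 12, 10, 11, 0]

Message polynomial: m(x) = 3 + 2·x (mod 13).
For each evaluation point α_i, compute m(α_i) mod 13:
  α_1 = 12: Horner steps 2 → 1, so m(12) = 1.
  α_2 = 11: Horner steps 2 → 12, so m(11) = 12.
  α_3 = 10: Horner steps 2 → 10, so m(10) = 10.
  α_4 = 4: Horner steps 2 → 11, so m(4) = 11.
  α_5 = 5: Horner steps 2 → 0, so m(5) = 0.
Codeword c = [1, 12, 10, 11, 0] ∈ F_13^5.


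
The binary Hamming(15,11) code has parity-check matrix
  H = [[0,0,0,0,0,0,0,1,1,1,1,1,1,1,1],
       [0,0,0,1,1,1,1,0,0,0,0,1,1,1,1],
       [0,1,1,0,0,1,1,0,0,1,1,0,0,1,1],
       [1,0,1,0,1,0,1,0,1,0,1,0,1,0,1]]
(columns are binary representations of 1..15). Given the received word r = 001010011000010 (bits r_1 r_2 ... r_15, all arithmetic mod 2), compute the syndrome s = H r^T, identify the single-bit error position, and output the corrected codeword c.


s = (1, 0, 0, 1)^T, error position = 9, corrected codeword c = 001010010000010

Compute s = H r^T mod 2 one row at a time:
  s_1 = 1 + 1 + 0 + 0 + 0 + 0 + 1 + 0 = 3 ≡ 1 (mod 2).
  s_2 = 0 + 1 + 0 + 0 + 0 + 0 + 1 + 0 = 2 ≡ 0 (mod 2).
  s_3 = 0 + 1 + 0 + 0 + 0 + 0 + 1 + 0 = 2 ≡ 0 (mod 2).
  s_4 = 0 + 1 + 1 + 0 + 1 + 0 + 0 + 0 = 3 ≡ 1 (mod 2).
s = (1, 0, 0, 1)^T — this equals column 9 of H (binary 1001), so error is at position 9.
Correct: flip bit 9 of r = 001010011000010 to get c = 001010010000010.


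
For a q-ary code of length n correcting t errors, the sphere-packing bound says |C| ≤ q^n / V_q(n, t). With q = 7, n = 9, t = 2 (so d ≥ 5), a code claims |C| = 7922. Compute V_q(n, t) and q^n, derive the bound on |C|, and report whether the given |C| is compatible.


V_q(n, t) = 1351, q^n = 40353607, Hamming bound = 29869, |C| = 7922 ≤ bound (satisfied).

Step 1: Compute V_q(n, t) = Σ_{j=0}^2 C(n, j) (q−1)^j.
  j = 0: C(9,0)·(6)^0 = 1·1 = 1.
  j = 1: C(9,1)·(6)^1 = 9·6 = 54.
  j = 2: C(9,2)·(6)^2 = 36·36 = 1296.
  V_q(n, t) = 1 + 54 + 1296 = 1351.
Step 2: q^n = 7^9 = 40353607.
Step 3: Hamming bound ⌊q^n / V_q(n,t)⌋ = ⌊40353607/1351⌋ = 29869.
Step 4: Compare |C| = 7922 to 29869: satisfied.
The claimed |C| lies below the Hamming bound.


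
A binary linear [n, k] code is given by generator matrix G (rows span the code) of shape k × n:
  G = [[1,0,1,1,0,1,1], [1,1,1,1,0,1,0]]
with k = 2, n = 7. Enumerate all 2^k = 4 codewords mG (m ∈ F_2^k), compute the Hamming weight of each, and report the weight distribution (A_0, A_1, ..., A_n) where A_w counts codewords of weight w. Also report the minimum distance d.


Weight distribution: A_0 = 1, A_2 = 1, A_5 = 2. Minimum distance d = 2.

Enumerate all 2^2 = 4 messages m ∈ F_2^2.
For each, compute codeword c = mG in F_2^7, then tally its weight.
  m = 00 → c = 0000000, weight = 0.
  m = 10 → c = 1011011, weight = 5.
  m = 01 → c = 1111010, weight = 5.
  m = 11 → c = 0100001, weight = 2.
Tally weights:
  weight 0: 1 codewords.
  weight 2: 1 codewords.
  weight 5: 2 codewords.
Minimum distance d = smallest w > 0 with A_w > 0 = 2.
Sanity: Σ A_w = 4 = 2^2 = 4 ✓.


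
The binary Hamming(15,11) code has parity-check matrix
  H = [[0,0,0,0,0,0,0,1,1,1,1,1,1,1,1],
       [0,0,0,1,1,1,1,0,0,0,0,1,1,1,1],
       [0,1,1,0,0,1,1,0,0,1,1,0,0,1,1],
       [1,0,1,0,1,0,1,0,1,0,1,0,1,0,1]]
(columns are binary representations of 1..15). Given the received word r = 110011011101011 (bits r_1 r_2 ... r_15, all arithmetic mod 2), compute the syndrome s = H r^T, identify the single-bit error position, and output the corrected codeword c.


s = (0, 1, 1, 0)^T, error position = 6, corrected codeword c = 110010011101011

Compute s = H r^T mod 2 one row at a time:
  s_1 = 1 + 1 + 1 + 0 + 1 + 0 + 1 + 1 = 6 ≡ 0 (mod 2).
  s_2 = 0 + 1 + 1 + 0 + 1 + 0 + 1 + 1 = 5 ≡ 1 (mod 2).
  s_3 = 1 + 0 + 1 + 0 + 1 + 0 + 1 + 1 = 5 ≡ 1 (mod 2).
  s_4 = 1 + 0 + 1 + 0 + 1 + 0 + 0 + 1 = 4 ≡ 0 (mod 2).
s = (0, 1, 1, 0)^T — this equals column 6 of H (binary 0110), so error is at position 6.
Correct: flip bit 6 of r = 110011011101011 to get c = 110010011101011.


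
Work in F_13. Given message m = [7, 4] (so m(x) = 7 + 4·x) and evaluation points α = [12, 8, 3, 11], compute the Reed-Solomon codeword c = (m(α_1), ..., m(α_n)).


c = [3, 0, 6, 12]

Message polynomial: m(x) = 7 + 4·x (mod 13).
For each evaluation point α_i, compute m(α_i) mod 13:
  α_1 = 12: Horner steps 4 → 3, so m(12) = 3.
  α_2 = 8: Horner steps 4 → 0, so m(8) = 0.
  α_3 = 3: Horner steps 4 → 6, so m(3) = 6.
  α_4 = 11: Horner steps 4 → 12, so m(11) = 12.
Codeword c = [3, 0, 6, 12] ∈ F_13^4.


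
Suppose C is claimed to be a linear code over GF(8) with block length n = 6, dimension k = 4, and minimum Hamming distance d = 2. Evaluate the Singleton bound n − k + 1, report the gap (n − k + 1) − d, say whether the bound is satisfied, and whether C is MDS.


Singleton RHS = n − k + 1 = 3, slack = 1, bound satisfied, not MDS.

Singleton bound: d ≤ n − k + 1.
Here n = 6, k = 4, so n − k + 1 = 3.
Given d = 2, check d ≤ 3: YES.
Slack = (n − k + 1) − d = 1.
The code is NOT MDS (slack = 1 > 0).
Description: the claimed parameters are [6, 4, 2]_8; such a code would be non-MDS.


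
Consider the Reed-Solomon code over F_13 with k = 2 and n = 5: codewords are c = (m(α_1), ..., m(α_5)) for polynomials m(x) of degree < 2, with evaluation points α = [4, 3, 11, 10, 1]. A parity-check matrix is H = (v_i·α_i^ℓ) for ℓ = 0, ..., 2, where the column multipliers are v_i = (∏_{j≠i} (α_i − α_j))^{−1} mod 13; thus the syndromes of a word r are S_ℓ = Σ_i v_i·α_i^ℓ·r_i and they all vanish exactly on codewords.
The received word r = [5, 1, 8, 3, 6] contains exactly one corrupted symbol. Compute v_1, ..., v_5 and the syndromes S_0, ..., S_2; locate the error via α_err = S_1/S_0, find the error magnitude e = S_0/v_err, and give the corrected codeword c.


S = (1, 11, 4), error at position 3, error magnitude e = 1, c = [5, 1, 7, 3, 6].

Step 1: column multipliers v_i = (∏_{j≠i}(α_i − α_j))^{−1} mod 13.
  i = 1 (α = 4): (4−3)(4−11)(4−10)(4−1) = 1·(−7)·(−6)·3 = 126 ≡ 9, so v_1 = 9^{−1} = 3 (mod 13).
  i = 2 (α = 3): (3−4)(3−11)(3−10)(3−1) = (−1)·(−8)·(−7)·2 = −112 ≡ 5, so v_2 = 5^{−1} = 8 (mod 13).
  i = 3 (α = 11): (11−4)(11−3)(11−10)(11−1) = 7·8·1·10 = 560 ≡ 1, so v_3 = 1^{−1} = 1 (mod 13).
  i = 4 (α = 10): (10−4)(10−3)(10−11)(10−1) = 6·7·(−1)·9 = −378 ≡ 12, so v_4 = 12^{−1} = 12 (mod 13).
  i = 5 (α = 1): (1−4)(1−3)(1−11)(1−10) = (−3)·(−2)·(−10)·(−9) = 540 ≡ 7, so v_5 = 7^{−1} = 2 (mod 13).
  v = [3, 8, 1, 12, 2].
Step 2: syndromes of r = [5, 1, 8, 3, 6] (all sums mod 13).
  S_0 = Σ v_i r_i = 3·5 + 8·1 + 1·8 + 12·3 + 2·6 = 79 ≡ 1.
  S_1 = Σ v_i α_i r_i = 3·4·5 + 8·3·1 + 1·11·8 + 12·10·3 + 2·1·6 = 544 ≡ 11.
  α_i^2 mod 13 = [3, 9, 4, 9, 1].
  S_2 = Σ v_i α_i^2 r_i = 3·3·5 + 8·9·1 + 1·4·8 + 12·9·3 + 2·1·6 = 485 ≡ 4.
  S = (1, 11, 4) ≠ 0, so r is not a codeword (an error is present).
Step 3: locate the error. For a single error e at position i, S_ℓ = v_i·e·α_i^ℓ, so α_err = S_1/S_0.
  S_0^{−1} = 1^{−1} = 1 (mod 13), so α_err = 11·1 = 11 ≡ 11 = α_3. Error position i = 3.
  Consistency check: S_2/S_1 = 4·6 = 24 ≡ 11 = α_err ✓ (single-error assumption holds).
Step 4: error magnitude e = S_0/v_3 = S_0·∏_{j≠3}(α_3 − α_j) = 1·1 = 1 ≡ 1 (mod 13).
Step 5: correct position 3: c_3 = r_3 − e = 8 − 1 ≡ 7 (mod 13). Hence c = [5, 1, 7, 3, 6].
  Check: interpolating c through the α_i gives m(x) = 2 + 4·x (degree < 2) with m(α_i) = c_i for every i, so c is indeed a codeword.


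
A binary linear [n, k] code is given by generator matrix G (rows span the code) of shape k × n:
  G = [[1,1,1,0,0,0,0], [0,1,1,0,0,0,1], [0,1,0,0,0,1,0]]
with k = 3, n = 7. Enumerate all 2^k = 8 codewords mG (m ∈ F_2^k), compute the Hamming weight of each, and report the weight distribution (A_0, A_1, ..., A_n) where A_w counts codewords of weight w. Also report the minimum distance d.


Weight distribution: A_0 = 1, A_2 = 2, A_3 = 4, A_4 = 1. Minimum distance d = 2.

Enumerate all 2^3 = 8 messages m ∈ F_2^3.
For each, compute codeword c = mG in F_2^7, then tally its weight.
  m = 000 → c = 0000000, weight = 0.
  m = 100 → c = 1110000, weight = 3.
  m = 010 → c = 0110001, weight = 3.
  m = 110 → c = 1000001, weight = 2.
  m = 001 → c = 0100010, weight = 2.
  m = 101 → c = 1010010, weight = 3.
  m = 011 → c = 0010011, weight = 3.
  m = 111 → c = 1100011, weight = 4.
Tally weights:
  weight 0: 1 codewords.
  weight 2: 2 codewords.
  weight 3: 4 codewords.
  weight 4: 1 codewords.
Minimum distance d = smallest w > 0 with A_w > 0 = 2.
Sanity: Σ A_w = 8 = 2^3 = 8 ✓.


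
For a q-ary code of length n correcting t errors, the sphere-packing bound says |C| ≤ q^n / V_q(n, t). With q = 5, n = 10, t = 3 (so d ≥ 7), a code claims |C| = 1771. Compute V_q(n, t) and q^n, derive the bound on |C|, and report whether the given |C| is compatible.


V_q(n, t) = 8441, q^n = 9765625, Hamming bound = 1156, |C| = 1771 > bound (violated).

Step 1: Compute V_q(n, t) = Σ_{j=0}^3 C(n, j) (q−1)^j.
  j = 0: C(10,0)·(4)^0 = 1·1 = 1.
  j = 1: C(10,1)·(4)^1 = 10·4 = 40.
  j = 2: C(10,2)·(4)^2 = 45·16 = 720.
  j = 3: C(10,3)·(4)^3 = 120·64 = 7680.
  V_q(n, t) = 1 + 40 + 720 + 7680 = 8441.
Step 2: q^n = 5^10 = 9765625.
Step 3: Hamming bound ⌊q^n / V_q(n,t)⌋ = ⌊9765625/8441⌋ = 1156.
Step 4: Compare |C| = 1771 to 1156: violated.
The claimed |C| lies above the Hamming bound, so no 5-ary code of length 10 with d ≥ 7 can have 1771 codewords.


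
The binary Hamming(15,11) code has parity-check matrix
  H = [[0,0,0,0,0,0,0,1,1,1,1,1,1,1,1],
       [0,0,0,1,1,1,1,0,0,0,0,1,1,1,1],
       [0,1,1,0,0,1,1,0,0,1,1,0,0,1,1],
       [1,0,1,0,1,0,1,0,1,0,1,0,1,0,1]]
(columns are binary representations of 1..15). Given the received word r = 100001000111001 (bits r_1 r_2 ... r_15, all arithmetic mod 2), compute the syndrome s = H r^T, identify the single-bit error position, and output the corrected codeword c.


s = (0, 1, 0, 1)^T, error position = 5, corrected codeword c = 100011000111001

Compute s = H r^T mod 2 one row at a time:
  s_1 = 0 + 0 + 1 + 1 + 1 + 0 + 0 + 1 = 4 ≡ 0 (mod 2).
  s_2 = 0 + 0 + 1 + 0 + 1 + 0 + 0 + 1 = 3 ≡ 1 (mod 2).
  s_3 = 0 + 0 + 1 + 0 + 1 + 1 + 0 + 1 = 4 ≡ 0 (mod 2).
  s_4 = 1 + 0 + 0 + 0 + 0 + 1 + 0 + 1 = 3 ≡ 1 (mod 2).
s = (0, 1, 0, 1)^T — this equals column 5 of H (binary 0101), so error is at position 5.
Correct: flip bit 5 of r = 100001000111001 to get c = 100011000111001.


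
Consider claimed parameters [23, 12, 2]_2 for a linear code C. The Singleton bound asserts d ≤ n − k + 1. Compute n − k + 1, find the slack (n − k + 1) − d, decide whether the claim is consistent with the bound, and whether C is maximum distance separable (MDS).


Singleton RHS = n − k + 1 = 12, slack = 10, bound satisfied, not MDS.

Singleton bound: d ≤ n − k + 1.
Here n = 23, k = 12, so n − k + 1 = 12.
Given d = 2, check d ≤ 12: YES.
Slack = (n − k + 1) − d = 10.
The code is NOT MDS (slack = 10 > 0).
Description: the claimed parameters are [23, 12, 2]_2; such a code would be non-MDS.


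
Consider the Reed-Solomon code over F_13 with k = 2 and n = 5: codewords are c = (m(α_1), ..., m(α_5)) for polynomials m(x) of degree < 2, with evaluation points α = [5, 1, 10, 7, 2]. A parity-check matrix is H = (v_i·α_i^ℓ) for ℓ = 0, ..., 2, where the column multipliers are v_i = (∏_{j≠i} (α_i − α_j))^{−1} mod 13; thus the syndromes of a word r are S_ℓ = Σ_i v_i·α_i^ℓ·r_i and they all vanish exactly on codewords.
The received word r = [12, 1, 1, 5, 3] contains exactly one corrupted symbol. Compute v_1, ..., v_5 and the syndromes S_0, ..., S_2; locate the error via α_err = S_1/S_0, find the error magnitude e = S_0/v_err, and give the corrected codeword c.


S = (5, 5, 5), error at position 2, error magnitude e = 1, c = [12, 0, 1, 5, 3].

Step 1: column multipliers v_i = (∏_{j≠i}(α_i − α_j))^{−1} mod 13.
  i = 1 (α = 5): (5−1)(5−10)(5−7)(5−2) = 4·(−5)·(−2)·3 = 120 ≡ 3, so v_1 = 3^{−1} = 9 (mod 13).
  i = 2 (α = 1): (1−5)(1−10)(1−7)(1−2) = (−4)·(−9)·(−6)·(−1) = 216 ≡ 8, so v_2 = 8^{−1} = 5 (mod 13).
  i = 3 (α = 10): (10−5)(10−1)(10−7)(10−2) = 5·9·3·8 = 1080 ≡ 1, so v_3 = 1^{−1} = 1 (mod 13).
  i = 4 (α = 7): (7−5)(7−1)(7−10)(7−2) = 2·6·(−3)·5 = −180 ≡ 2, so v_4 = 2^{−1} = 7 (mod 13).
  i = 5 (α = 2): (2−5)(2−1)(2−10)(2−7) = (−3)·1·(−8)·(−5) = −120 ≡ 10, so v_5 = 10^{−1} = 4 (mod 13).
  v = [9, 5, 1, 7, 4].
Step 2: syndromes of r = [12, 1, 1, 5, 3] (all sums mod 13).
  S_0 = Σ v_i r_i = 9·12 + 5·1 + 1·1 + 7·5 + 4·3 = 161 ≡ 5.
  S_1 = Σ v_i α_i r_i = 9·5·12 + 5·1·1 + 1·10·1 + 7·7·5 + 4·2·3 = 824 ≡ 5.
  α_i^2 mod 13 = [12, 1, 9, 10, 4].
  S_2 = Σ v_i α_i^2 r_i = 9·12·12 + 5·1·1 + 1·9·1 + 7·10·5 + 4·4·3 = 1708 ≡ 5.
  S = (5, 5, 5) ≠ 0, so r is not a codeword (an error is present).
Step 3: locate the error. For a single error e at position i, S_ℓ = v_i·e·α_i^ℓ, so α_err = S_1/S_0.
  S_0^{−1} = 5^{−1} = 8 (mod 13), so α_err = 5·8 = 40 ≡ 1 = α_2. Error position i = 2.
  Consistency check: S_2/S_1 = 5·8 = 40 ≡ 1 = α_err ✓ (single-error assumption holds).
Step 4: error magnitude e = S_0/v_2 = S_0·∏_{j≠2}(α_2 − α_j) = 5·8 = 40 ≡ 1 (mod 13).
Step 5: correct position 2: c_2 = r_2 − e = 1 − 1 ≡ 0 (mod 13). Hence c = [12, 0, 1, 5, 3].
  Check: interpolating c through the α_i gives m(x) = 10 + 3·x (degree < 2) with m(α_i) = c_i for every i, so c is indeed a codeword.


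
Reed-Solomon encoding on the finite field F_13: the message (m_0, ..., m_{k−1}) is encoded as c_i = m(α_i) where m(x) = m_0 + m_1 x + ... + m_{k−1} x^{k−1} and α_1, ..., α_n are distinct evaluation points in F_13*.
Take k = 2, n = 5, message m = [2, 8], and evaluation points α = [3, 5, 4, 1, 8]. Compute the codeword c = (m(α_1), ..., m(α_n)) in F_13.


c = [0, 3, 8, 10, 1]

Message polynomial: m(x) = 2 + 8·x (mod 13).
For each evaluation point α_i, compute m(α_i) mod 13:
  α_1 = 3: Horner steps 8 → 0, so m(3) = 0.
  α_2 = 5: Horner steps 8 → 3, so m(5) = 3.
  α_3 = 4: Horner steps 8 → 8, so m(4) = 8.
  α_4 = 1: Horner steps 8 → 10, so m(1) = 10.
  α_5 = 8: Horner steps 8 → 1, so m(8) = 1.
Codeword c = [0, 3, 8, 10, 1] ∈ F_13^5.


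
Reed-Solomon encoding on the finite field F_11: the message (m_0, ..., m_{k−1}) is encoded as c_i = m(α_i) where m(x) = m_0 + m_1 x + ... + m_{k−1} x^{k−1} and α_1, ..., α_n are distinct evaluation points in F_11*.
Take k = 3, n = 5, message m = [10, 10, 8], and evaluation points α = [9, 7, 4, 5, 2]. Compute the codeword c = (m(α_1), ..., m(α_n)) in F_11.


c = [0, 10, 2, 7, 7]

Message polynomial: m(x) = 10 + 10·x + 8·x^2 (mod 11).
For each evaluation point α_i, compute m(α_i) mod 11:
  α_1 = 9: Horner steps 8 → 5 → 0, so m(9) = 0.
  α_2 = 7: Horner steps 8 → 0 → 10, so m(7) = 10.
  α_3 = 4: Horner steps 8 → 9 → 2, so m(4) = 2.
  α_4 = 5: Horner steps 8 → 6 → 7, so m(5) = 7.
  α_5 = 2: Horner steps 8 → 4 → 7, so m(2) = 7.
Codeword c = [0, 10, 2, 7, 7] ∈ F_11^5.


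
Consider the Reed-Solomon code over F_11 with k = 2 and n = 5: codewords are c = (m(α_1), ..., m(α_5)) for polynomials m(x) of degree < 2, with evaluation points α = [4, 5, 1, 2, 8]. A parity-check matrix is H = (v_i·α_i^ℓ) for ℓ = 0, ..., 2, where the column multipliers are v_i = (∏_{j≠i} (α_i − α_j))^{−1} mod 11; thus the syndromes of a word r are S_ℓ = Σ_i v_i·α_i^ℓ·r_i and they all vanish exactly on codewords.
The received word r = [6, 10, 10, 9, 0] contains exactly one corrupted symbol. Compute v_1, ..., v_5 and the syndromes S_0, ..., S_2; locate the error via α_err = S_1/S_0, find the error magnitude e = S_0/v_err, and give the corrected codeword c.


S = (7, 7, 7), error at position 3, error magnitude e = 5, c = [6, 10, 5, 9, 0].

Step 1: column multipliers v_i = (∏_{j≠i}(α_i − α_j))^{−1} mod 11.
  i = 1 (α = 4): (4−5)(4−1)(4−2)(4−8) = (−1)·3·2·(−4) = 24 ≡ 2, so v_1 = 2^{−1} = 6 (mod 11).
  i = 2 (α = 5): (5−4)(5−1)(5−2)(5−8) = 1·4·3·(−3) = −36 ≡ 8, so v_2 = 8^{−1} = 7 (mod 11).
  i = 3 (α = 1): (1−4)(1−5)(1−2)(1−8) = (−3)·(−4)·(−1)·(−7) = 84 ≡ 7, so v_3 = 7^{−1} = 8 (mod 11).
  i = 4 (α = 2): (2−4)(2−5)(2−1)(2−8) = (−2)·(−3)·1·(−6) = −36 ≡ 8, so v_4 = 8^{−1} = 7 (mod 11).
  i = 5 (α = 8): (8−4)(8−5)(8−1)(8−2) = 4·3·7·6 = 504 ≡ 9, so v_5 = 9^{−1} = 5 (mod 11).
  v = [6, 7, 8, 7, 5].
Step 2: syndromes of r = [6, 10, 10, 9, 0] (all sums mod 11).
  S_0 = Σ v_i r_i = 6·6 + 7·10 + 8·10 + 7·9 + 5·0 = 249 ≡ 7.
  S_1 = Σ v_i α_i r_i = 6·4·6 + 7·5·10 + 8·1·10 + 7·2·9 + 5·8·0 = 700 ≡ 7.
  α_i^2 mod 11 = [5, 3, 1, 4, 9].
  S_2 = Σ v_i α_i^2 r_i = 6·5·6 + 7·3·10 + 8·1·10 + 7·4·9 + 5·9·0 = 722 ≡ 7.
  S = (7, 7, 7) ≠ 0, so r is not a codeword (an error is present).
Step 3: locate the error. For a single error e at position i, S_ℓ = v_i·e·α_i^ℓ, so α_err = S_1/S_0.
  S_0^{−1} = 7^{−1} = 8 (mod 11), so α_err = 7·8 = 56 ≡ 1 = α_3. Error position i = 3.
  Consistency check: S_2/S_1 = 7·8 = 56 ≡ 1 = α_err ✓ (single-error assumption holds).
Step 4: error magnitude e = S_0/v_3 = S_0·∏_{j≠3}(α_3 − α_j) = 7·7 = 49 ≡ 5 (mod 11).
Step 5: correct position 3: c_3 = r_3 − e = 10 − 5 ≡ 5 (mod 11). Hence c = [6, 10, 5, 9, 0].
  Check: interpolating c through the α_i gives m(x) = 1 + 4·x (degree < 2) with m(α_i) = c_i for every i, so c is indeed a codeword.


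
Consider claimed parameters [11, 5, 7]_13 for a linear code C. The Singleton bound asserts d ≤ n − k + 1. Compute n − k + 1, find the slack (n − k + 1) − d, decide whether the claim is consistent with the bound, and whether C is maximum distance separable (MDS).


Singleton RHS = n − k + 1 = 7, slack = 0, bound satisfied, MDS.

Singleton bound: d ≤ n − k + 1.
Here n = 11, k = 5, so n − k + 1 = 7.
Given d = 7, check d ≤ 7: YES.
Slack = (n − k + 1) − d = 0.
The code is MDS (slack = 0).
Description: the claimed parameters are [11, 5, 7]_13; such a code would be MDS (meets Singleton bound).


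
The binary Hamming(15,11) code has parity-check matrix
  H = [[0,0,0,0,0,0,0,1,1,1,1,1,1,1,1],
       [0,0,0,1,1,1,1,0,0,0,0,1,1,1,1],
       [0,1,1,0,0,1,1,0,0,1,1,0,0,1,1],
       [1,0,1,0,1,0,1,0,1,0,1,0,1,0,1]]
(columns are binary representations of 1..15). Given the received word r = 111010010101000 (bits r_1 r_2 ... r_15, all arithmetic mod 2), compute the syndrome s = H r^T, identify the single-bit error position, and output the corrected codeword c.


s = (1, 0, 1, 1)^T, error position = 11, corrected codeword c = 111010010111000

Compute s = H r^T mod 2 one row at a time:
  s_1 = 1 + 0 + 1 + 0 + 1 + 0 + 0 + 0 = 3 ≡ 1 (mod 2).
  s_2 = 0 + 1 + 0 + 0 + 1 + 0 + 0 + 0 = 2 ≡ 0 (mod 2).
  s_3 = 1 + 1 + 0 + 0 + 1 + 0 + 0 + 0 = 3 ≡ 1 (mod 2).
  s_4 = 1 + 1 + 1 + 0 + 0 + 0 + 0 + 0 = 3 ≡ 1 (mod 2).
s = (1, 0, 1, 1)^T — this equals column 11 of H (binary 1011), so error is at position 11.
Correct: flip bit 11 of r = 111010010101000 to get c = 111010010111000.


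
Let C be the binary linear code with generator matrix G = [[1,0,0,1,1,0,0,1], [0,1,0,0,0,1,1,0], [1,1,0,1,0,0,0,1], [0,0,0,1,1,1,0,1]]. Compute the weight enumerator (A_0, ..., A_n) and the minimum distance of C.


Weight distribution: A_0 = 1, A_2 = 2, A_3 = 5, A_4 = 5, A_5 = 2, A_7 = 1. Minimum distance d = 2.

Enumerate all 2^4 = 16 messages m ∈ F_2^4.
For each, compute codeword c = mG in F_2^8, then tally its weight.
  m = 0000 → c = 00000000, weight = 0.
  m = 1000 → c = 10011001, weight = 4.
  m = 0100 → c = 01000110, weight = 3.
  m = 1100 → c = 11011111, weight = 7.
  m = 0010 → c = 11010001, weight = 4.
  m = 1010 → c = 01001000, weight = 2.
  m = 0110 → c = 10010111, weight = 5.
  m = 1110 → c = 00001110, weight = 3.
  m = 0001 → c = 00011101, weight = 4.
  m = 1001 → c = 10000100, weight = 2.
  m = 0101 → c = 01011011, weight = 5.
  m = 1101 → c = 11000010, weight = 3.
  m = 0011 → c = 11001100, weight = 4.
  m = 1011 → c = 01010101, weight = 4.
  m = 0111 → c = 10001010, weight = 3.
  m = 1111 → c = 00010011, weight = 3.
Tally weights:
  weight 0: 1 codewords.
  weight 2: 2 codewords.
  weight 3: 5 codewords.
  weight 4: 5 codewords.
  weight 5: 2 codewords.
  weight 7: 1 codewords.
Minimum distance d = smallest w > 0 with A_w > 0 = 2.
Sanity: Σ A_w = 16 = 2^4 = 16 ✓.


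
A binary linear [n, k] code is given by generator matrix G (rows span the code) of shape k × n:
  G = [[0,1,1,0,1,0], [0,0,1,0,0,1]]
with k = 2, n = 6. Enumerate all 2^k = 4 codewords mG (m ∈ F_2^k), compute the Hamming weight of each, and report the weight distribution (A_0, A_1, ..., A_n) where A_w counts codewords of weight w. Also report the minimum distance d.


Weight distribution: A_0 = 1, A_2 = 1, A_3 = 2. Minimum distance d = 2.

Enumerate all 2^2 = 4 messages m ∈ F_2^2.
For each, compute codeword c = mG in F_2^6, then tally its weight.
  m = 00 → c = 000000, weight = 0.
  m = 10 → c = 011010, weight = 3.
  m = 01 → c = 001001, weight = 2.
  m = 11 → c = 010011, weight = 3.
Tally weights:
  weight 0: 1 codewords.
  weight 2: 1 codewords.
  weight 3: 2 codewords.
Minimum distance d = smallest w > 0 with A_w > 0 = 2.
Sanity: Σ A_w = 4 = 2^2 = 4 ✓.


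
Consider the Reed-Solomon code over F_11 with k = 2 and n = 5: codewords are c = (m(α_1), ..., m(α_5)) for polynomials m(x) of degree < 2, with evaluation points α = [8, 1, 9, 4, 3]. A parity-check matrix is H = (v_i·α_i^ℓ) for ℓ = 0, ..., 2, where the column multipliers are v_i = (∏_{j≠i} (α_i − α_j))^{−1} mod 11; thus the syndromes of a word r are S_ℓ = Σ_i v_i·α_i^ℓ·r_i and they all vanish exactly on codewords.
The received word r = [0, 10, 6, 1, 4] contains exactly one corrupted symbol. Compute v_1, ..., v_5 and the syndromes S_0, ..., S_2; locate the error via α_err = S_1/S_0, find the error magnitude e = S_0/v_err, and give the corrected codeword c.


S = (1, 9, 4), error at position 3, error magnitude e = 9, c = [0, 10, 8, 1, 4].

Step 1: column multipliers v_i = (∏_{j≠i}(α_i − α_j))^{−1} mod 11.
  i = 1 (α = 8): (8−1)(8−9)(8−4)(8−3) = 7·(−1)·4·5 = −140 ≡ 3, so v_1 = 3^{−1} = 4 (mod 11).
  i = 2 (α = 1): (1−8)(1−9)(1−4)(1−3) = (−7)·(−8)·(−3)·(−2) = 336 ≡ 6, so v_2 = 6^{−1} = 2 (mod 11).
  i = 3 (α = 9): (9−8)(9−1)(9−4)(9−3) = 1·8·5·6 = 240 ≡ 9, so v_3 = 9^{−1} = 5 (mod 11).
  i = 4 (α = 4): (4−8)(4−1)(4−9)(4−3) = (−4)·3·(−5)·1 = 60 ≡ 5, so v_4 = 5^{−1} = 9 (mod 11).
  i = 5 (α = 3): (3−8)(3−1)(3−9)(3−4) = (−5)·2·(−6)·(−1) = −60 ≡ 6, so v_5 = 6^{−1} = 2 (mod 11).
  v = [4, 2, 5, 9, 2].
Step 2: syndromes of r = [0, 10, 6, 1, 4] (all sums mod 11).
  S_0 = Σ v_i r_i = 4·0 + 2·10 + 5·6 + 9·1 + 2·4 = 67 ≡ 1.
  S_1 = Σ v_i α_i r_i = 4·8·0 + 2·1·10 + 5·9·6 + 9·4·1 + 2·3·4 = 350 ≡ 9.
  α_i^2 mod 11 = [9, 1, 4, 5, 9].
  S_2 = Σ v_i α_i^2 r_i = 4·9·0 + 2·1·10 + 5·4·6 + 9·5·1 + 2·9·4 = 257 ≡ 4.
  S = (1, 9, 4) ≠ 0, so r is not a codeword (an error is present).
Step 3: locate the error. For a single error e at position i, S_ℓ = v_i·e·α_i^ℓ, so α_err = S_1/S_0.
  S_0^{−1} = 1^{−1} = 1 (mod 11), so α_err = 9·1 = 9 ≡ 9 = α_3. Error position i = 3.
  Consistency check: S_2/S_1 = 4·5 = 20 ≡ 9 = α_err ✓ (single-error assumption holds).
Step 4: error magnitude e = S_0/v_3 = S_0·∏_{j≠3}(α_3 − α_j) = 1·9 = 9 ≡ 9 (mod 11).
Step 5: correct position 3: c_3 = r_3 − e = 6 − 9 ≡ 8 (mod 11). Hence c = [0, 10, 8, 1, 4].
  Check: interpolating c through the α_i gives m(x) = 2 + 8·x (degree < 2) with m(α_i) = c_i for every i, so c is indeed a codeword.


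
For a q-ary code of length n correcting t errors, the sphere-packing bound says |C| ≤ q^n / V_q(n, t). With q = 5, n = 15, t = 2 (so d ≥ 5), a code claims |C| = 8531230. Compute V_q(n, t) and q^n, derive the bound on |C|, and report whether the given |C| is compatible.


V_q(n, t) = 1741, q^n = 30517578125, Hamming bound = 17528764, |C| = 8531230 ≤ bound (satisfied).

Step 1: Compute V_q(n, t) = Σ_{j=0}^2 C(n, j) (q−1)^j.
  j = 0: C(15,0)·(4)^0 = 1·1 = 1.
  j = 1: C(15,1)·(4)^1 = 15·4 = 60.
  j = 2: C(15,2)·(4)^2 = 105·16 = 1680.
  V_q(n, t) = 1 + 60 + 1680 = 1741.
Step 2: q^n = 5^15 = 30517578125.
Step 3: Hamming bound ⌊q^n / V_q(n,t)⌋ = ⌊30517578125/1741⌋ = 17528764.
Step 4: Compare |C| = 8531230 to 17528764: satisfied.
The claimed |C| lies below the Hamming bound.


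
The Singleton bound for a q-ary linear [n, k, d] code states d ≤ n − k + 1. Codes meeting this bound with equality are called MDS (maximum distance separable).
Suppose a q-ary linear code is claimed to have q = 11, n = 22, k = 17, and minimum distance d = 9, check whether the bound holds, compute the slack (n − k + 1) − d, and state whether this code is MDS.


Singleton RHS = n − k + 1 = 6, slack = -3, bound violated (no such code; not MDS).

Singleton bound: d ≤ n − k + 1.
Here n = 22, k = 17, so n − k + 1 = 6.
Given d = 9, check d ≤ 6: NO.
Slack = (n − k + 1) − d = -3.
The slack is negative: d = 9 exceeds n − k + 1 = 6 by 3, so the Singleton bound is violated and no linear [22, 17, 9]_11 code can exist. In particular it is not MDS (MDS requires d = n − k + 1 exactly).
Description: the claimed parameters are [22, 17, 9]_11; such a code would be impossible (violates the Singleton bound).


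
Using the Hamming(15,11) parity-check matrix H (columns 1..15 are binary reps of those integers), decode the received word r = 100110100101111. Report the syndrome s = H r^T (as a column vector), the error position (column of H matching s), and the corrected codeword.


s = (1, 1, 0, 1)^T, error position = 13, corrected codeword c = 100110100101011

Compute s = H r^T mod 2 one row at a time:
  s_1 = 0 + 0 + 1 + 0 + 1 + 1 + 1 + 1 = 5 ≡ 1 (mod 2).
  s_2 = 1 + 1 + 0 + 1 + 1 + 1 + 1 + 1 = 7 ≡ 1 (mod 2).
  s_3 = 0 + 0 + 0 + 1 + 1 + 0 + 1 + 1 = 4 ≡ 0 (mod 2).
  s_4 = 1 + 0 + 1 + 1 + 0 + 0 + 1 + 1 = 5 ≡ 1 (mod 2).
s = (1, 1, 0, 1)^T — this equals column 13 of H (binary 1101), so error is at position 13.
Correct: flip bit 13 of r = 100110100101111 to get c = 100110100101011.


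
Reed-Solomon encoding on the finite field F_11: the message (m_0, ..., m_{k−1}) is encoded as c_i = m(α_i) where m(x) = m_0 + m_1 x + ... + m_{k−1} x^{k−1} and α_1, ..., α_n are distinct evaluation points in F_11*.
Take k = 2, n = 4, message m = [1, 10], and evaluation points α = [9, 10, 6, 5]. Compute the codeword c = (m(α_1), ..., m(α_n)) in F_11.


c = [3, 2, 6, 7]

Message polynomial: m(x) = 1 + 10·x (mod 11).
For each evaluation point α_i, compute m(α_i) mod 11:
  α_1 = 9: Horner steps 10 → 3, so m(9) = 3.
  α_2 = 10: Horner steps 10 → 2, so m(10) = 2.
  α_3 = 6: Horner steps 10 → 6, so m(6) = 6.
  α_4 = 5: Horner steps 10 → 7, so m(5) = 7.
Codeword c = [3, 2, 6, 7] ∈ F_11^4.


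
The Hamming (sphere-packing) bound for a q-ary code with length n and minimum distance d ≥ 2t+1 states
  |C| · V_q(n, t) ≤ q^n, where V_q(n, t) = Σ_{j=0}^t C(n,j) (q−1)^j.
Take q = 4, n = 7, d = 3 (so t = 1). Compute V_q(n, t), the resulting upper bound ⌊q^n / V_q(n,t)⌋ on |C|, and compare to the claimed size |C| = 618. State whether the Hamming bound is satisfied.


V_q(n, t) = 22, q^n = 16384, Hamming bound = 744, |C| = 618 ≤ bound (satisfied).

Step 1: Compute V_q(n, t) = Σ_{j=0}^1 C(n, j) (q−1)^j.
  j = 0: C(7,0)·(3)^0 = 1·1 = 1.
  j = 1: C(7,1)·(3)^1 = 7·3 = 21.
  V_q(n, t) = 1 + 21 = 22.
Step 2: q^n = 4^7 = 16384.
Step 3: Hamming bound ⌊q^n / V_q(n,t)⌋ = ⌊16384/22⌋ = 744.
Step 4: Compare |C| = 618 to 744: satisfied.
The claimed |C| lies below the Hamming bound.
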